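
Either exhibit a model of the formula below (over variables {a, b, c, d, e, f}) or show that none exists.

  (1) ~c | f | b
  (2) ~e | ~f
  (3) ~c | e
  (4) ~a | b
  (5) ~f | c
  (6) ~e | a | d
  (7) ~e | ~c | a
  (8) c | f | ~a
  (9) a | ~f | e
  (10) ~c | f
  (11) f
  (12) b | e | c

UNSATISFIABLE

(f) alone gives f = 1.
(~e) alone gives e = 0.
(~c) alone gives c = 0.
That conflicts with the unit clause (c).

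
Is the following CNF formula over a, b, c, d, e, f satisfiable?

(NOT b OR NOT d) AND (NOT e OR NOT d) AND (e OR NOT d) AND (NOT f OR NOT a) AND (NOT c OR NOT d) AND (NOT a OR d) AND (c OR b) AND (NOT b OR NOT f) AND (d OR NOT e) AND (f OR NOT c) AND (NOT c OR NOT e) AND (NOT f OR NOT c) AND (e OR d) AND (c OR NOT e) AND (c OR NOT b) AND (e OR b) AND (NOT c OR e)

Suppose b = false.
The clause (c) is unit, so c = true.
The clause (NOT d) is unit, so d = false.
The clause (NOT a) is unit, so a = false.
The clause (NOT e) is unit, so e = false.
That conflicts with the unit clause (e).
That branch fails; take b = true instead.
The clause (NOT d) is unit, so d = false.
The clause (NOT a) is unit, so a = false.
The clause (NOT f) is unit, so f = false.
The clause (NOT e) is unit, so e = false.
That conflicts with the unit clause (e).
Neither b = true nor b = false works.
No assignment satisfies every clause.

No, unsatisfiable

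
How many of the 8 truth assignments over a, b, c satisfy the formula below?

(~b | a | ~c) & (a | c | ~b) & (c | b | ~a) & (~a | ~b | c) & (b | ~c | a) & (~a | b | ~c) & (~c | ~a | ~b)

1

There are 2^3 = 8 truth assignments over (a, b, c).
Split on b. With b = 1, the clauses containing b are satisfied and ~b drops from the rest; 0 of the 2^2 = 4 assignments to the other variables satisfy what remains.
With b = 0, by the same count on the reduced clause set, 1 assignment works.
Total: 0 + 1 = 1.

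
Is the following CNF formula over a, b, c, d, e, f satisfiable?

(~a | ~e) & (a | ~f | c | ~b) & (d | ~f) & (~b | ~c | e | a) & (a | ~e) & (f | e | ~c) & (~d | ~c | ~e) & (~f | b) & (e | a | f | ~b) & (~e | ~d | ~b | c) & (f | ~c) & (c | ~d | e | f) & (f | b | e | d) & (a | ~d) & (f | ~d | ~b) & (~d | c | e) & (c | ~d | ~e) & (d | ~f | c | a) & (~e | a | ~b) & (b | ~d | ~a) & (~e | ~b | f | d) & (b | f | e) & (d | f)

Yes, satisfiable

Case a = 1:
From the singleton clause (~e), e = 0.
Case d = 1:
From the singleton clause (c), c = 1.
From the singleton clause (f), f = 1.
From the singleton clause (b), b = 1.
All clauses are satisfied.
A satisfying assignment: a ↦ 1; b ↦ 1; c ↦ 1; d ↦ 1; e ↦ 0; f ↦ 1.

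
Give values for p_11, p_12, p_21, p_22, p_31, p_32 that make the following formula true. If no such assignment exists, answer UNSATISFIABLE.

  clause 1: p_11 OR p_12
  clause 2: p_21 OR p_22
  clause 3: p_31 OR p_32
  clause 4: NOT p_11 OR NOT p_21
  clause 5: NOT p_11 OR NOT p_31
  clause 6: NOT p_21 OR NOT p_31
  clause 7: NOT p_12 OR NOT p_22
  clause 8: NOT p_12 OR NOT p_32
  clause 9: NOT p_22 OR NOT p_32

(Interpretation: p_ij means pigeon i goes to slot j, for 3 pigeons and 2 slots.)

UNSATISFIABLE

Branch on p_11: set p_11 = true.
From the singleton clause (NOT p_21), p_21 = false.
From the singleton clause (p_22), p_22 = true.
From the singleton clause (NOT p_31), p_31 = false.
From the singleton clause (p_32), p_32 = true.
Now (NOT p_32) is unsatisfied and unit — conflict.
That branch fails; take p_11 = false instead.
From the singleton clause (p_12), p_12 = true.
From the singleton clause (NOT p_22), p_22 = false.
From the singleton clause (p_21), p_21 = true.
From the singleton clause (NOT p_31), p_31 = false.
From the singleton clause (p_32), p_32 = true.
Now (NOT p_32) is unsatisfied and unit — conflict.
Both values of p_11 lead to a conflict.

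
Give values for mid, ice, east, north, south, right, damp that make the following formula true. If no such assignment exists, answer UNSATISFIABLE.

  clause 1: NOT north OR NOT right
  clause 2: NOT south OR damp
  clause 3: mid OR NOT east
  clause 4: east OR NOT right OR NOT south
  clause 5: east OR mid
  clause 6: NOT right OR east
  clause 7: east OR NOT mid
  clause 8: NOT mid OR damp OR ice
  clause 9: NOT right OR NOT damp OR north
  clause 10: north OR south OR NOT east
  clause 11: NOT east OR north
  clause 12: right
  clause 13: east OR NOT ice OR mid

Unit clause (right) forces right = true.
Unit clause (NOT north) forces north = false.
Unit clause (east) forces east = true.
Now (NOT east) is unsatisfied and unit — conflict.

UNSATISFIABLE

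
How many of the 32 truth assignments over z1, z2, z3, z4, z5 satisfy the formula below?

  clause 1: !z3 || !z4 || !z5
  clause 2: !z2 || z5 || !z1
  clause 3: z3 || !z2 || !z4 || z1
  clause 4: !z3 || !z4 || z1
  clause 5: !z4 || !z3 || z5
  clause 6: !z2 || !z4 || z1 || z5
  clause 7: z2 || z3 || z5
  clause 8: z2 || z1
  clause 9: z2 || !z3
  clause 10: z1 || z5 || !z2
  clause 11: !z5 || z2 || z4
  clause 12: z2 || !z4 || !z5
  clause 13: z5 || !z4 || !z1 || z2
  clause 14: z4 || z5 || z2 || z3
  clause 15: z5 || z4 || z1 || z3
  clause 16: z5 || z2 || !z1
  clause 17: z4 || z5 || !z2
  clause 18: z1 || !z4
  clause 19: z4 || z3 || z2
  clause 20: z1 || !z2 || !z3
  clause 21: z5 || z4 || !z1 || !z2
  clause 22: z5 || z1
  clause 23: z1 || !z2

3

There are 2^5 = 32 truth assignments over (z1, z2, z3, z4, z5).
Split on z5. With z5 = true, the clauses containing z5 are satisfied and !z5 drops from the rest; 3 of the 2^4 = 16 assignments to the other variables satisfy what remains.
With z5 = false, by the same count on the reduced clause set, 0 assignments work.
(One model: z1=T, z2=T, z3=F, z4=F, z5=T.)
Total: 3 + 0 = 3.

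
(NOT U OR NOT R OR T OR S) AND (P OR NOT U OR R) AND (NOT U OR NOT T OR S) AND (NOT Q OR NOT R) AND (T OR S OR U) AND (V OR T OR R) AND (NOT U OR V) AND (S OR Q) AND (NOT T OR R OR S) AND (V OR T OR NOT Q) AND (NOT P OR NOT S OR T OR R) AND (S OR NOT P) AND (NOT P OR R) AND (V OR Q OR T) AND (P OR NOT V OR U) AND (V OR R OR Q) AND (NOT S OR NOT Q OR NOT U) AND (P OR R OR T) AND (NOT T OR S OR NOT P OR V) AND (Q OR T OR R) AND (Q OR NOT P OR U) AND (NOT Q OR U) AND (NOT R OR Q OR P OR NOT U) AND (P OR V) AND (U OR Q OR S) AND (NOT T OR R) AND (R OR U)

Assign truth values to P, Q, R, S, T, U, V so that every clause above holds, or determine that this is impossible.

Try Q = false.
The clause (S) is unit, so S = true.
Try U = true.
The clause (V) is unit, so V = true.
Try P = true.
The clause (R) is unit, so R = true.
No clause remains; T is free.

P: true; Q: false; R: true; S: true; T: false; U: true; V: true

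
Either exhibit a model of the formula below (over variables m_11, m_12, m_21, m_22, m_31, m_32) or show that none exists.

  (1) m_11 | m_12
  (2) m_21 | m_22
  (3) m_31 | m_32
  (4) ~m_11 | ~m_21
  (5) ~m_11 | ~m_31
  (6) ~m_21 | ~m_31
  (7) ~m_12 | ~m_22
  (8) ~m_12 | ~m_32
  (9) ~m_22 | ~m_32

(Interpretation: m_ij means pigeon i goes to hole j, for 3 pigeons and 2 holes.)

Try m_11 = 1.
(~m_21) alone gives m_21 = 0.
(m_22) alone gives m_22 = 1.
(~m_31) alone gives m_31 = 0.
(m_32) alone gives m_32 = 1.
That conflicts with the unit clause (~m_32).
So m_11 must be the other value — set m_11 = 0.
(m_12) alone gives m_12 = 1.
(~m_22) alone gives m_22 = 0.
(m_21) alone gives m_21 = 1.
(~m_31) alone gives m_31 = 0.
(m_32) alone gives m_32 = 1.
That conflicts with the unit clause (~m_32).
Both values of m_11 lead to a conflict.

UNSATISFIABLE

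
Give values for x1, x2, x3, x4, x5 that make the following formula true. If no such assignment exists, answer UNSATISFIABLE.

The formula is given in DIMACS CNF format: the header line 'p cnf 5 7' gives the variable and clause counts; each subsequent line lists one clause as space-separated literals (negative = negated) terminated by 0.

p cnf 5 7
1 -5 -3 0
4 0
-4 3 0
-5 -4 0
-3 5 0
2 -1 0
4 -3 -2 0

UNSATISFIABLE

Unit clause (x4) forces x4 = True.
Unit clause (x3) forces x3 = True.
Unit clause (¬x5) forces x5 = False.
That conflicts with the unit clause (x5).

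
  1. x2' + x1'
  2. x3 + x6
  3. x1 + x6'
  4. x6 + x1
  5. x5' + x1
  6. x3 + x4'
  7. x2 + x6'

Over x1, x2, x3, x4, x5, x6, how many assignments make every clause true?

4

There are 2^6 = 64 truth assignments over (x1, x2, x3, x4, x5, x6).
Split on x5. With x5 = 1, the clauses containing x5 are satisfied and x5' drops from the rest; 2 of the 2^5 = 32 assignments to the other variables satisfy what remains.
With x5 = 0, by the same count on the reduced clause set, 2 assignments work.
Total: 2 + 2 = 4.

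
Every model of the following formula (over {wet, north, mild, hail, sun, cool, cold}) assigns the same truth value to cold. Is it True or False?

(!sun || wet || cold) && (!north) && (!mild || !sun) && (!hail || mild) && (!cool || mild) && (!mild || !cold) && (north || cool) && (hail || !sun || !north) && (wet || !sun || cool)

Suppose cold = true.
From the singleton clause (!north), north = false.
From the singleton clause (!mild), mild = false.
From the singleton clause (!hail), hail = false.
From the singleton clause (!cool), cool = false.
That conflicts with the unit clause (cool).
So every satisfying assignment has cold = False.

False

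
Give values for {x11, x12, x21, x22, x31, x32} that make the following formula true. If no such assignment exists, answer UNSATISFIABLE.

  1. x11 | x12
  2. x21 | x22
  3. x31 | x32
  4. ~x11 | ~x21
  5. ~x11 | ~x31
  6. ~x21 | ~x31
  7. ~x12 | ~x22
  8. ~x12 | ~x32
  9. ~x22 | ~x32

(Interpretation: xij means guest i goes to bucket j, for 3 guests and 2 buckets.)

UNSATISFIABLE

Suppose x11 = 1.
The clause (~x21) is unit, so x21 = 0.
The clause (x22) is unit, so x22 = 1.
The clause (~x31) is unit, so x31 = 0.
The clause (x32) is unit, so x32 = 1.
That conflicts with the unit clause (~x32).
Backtrack on x11: now try x11 = 0.
The clause (x12) is unit, so x12 = 1.
The clause (~x22) is unit, so x22 = 0.
The clause (x21) is unit, so x21 = 1.
The clause (~x31) is unit, so x31 = 0.
The clause (x32) is unit, so x32 = 1.
That conflicts with the unit clause (~x32).
Both values of x11 lead to a conflict.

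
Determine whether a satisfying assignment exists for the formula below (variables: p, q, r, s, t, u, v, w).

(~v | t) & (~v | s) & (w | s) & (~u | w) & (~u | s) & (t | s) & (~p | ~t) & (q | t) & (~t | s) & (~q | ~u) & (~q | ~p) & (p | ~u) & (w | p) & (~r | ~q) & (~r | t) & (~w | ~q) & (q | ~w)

Suppose v = 0.
Suppose w = 1.
From the singleton clause (~q), q = 0.
But (q) is also a unit clause — contradiction.
Backtrack on w: now try w = 0.
From the singleton clause (s), s = 1.
From the singleton clause (~u), u = 0.
From the singleton clause (p), p = 1.
From the singleton clause (~t), t = 0.
From the singleton clause (q), q = 1.
But (~q) is also a unit clause — contradiction.
Either choice for w ends in contradiction.
Backtrack on v: now try v = 1.
From the singleton clause (t), t = 1.
From the singleton clause (s), s = 1.
From the singleton clause (~p), p = 0.
From the singleton clause (~u), u = 0.
From the singleton clause (w), w = 1.
From the singleton clause (~q), q = 0.
But (q) is also a unit clause — contradiction.
Either choice for v ends in contradiction.
No assignment satisfies every clause.

No, unsatisfiable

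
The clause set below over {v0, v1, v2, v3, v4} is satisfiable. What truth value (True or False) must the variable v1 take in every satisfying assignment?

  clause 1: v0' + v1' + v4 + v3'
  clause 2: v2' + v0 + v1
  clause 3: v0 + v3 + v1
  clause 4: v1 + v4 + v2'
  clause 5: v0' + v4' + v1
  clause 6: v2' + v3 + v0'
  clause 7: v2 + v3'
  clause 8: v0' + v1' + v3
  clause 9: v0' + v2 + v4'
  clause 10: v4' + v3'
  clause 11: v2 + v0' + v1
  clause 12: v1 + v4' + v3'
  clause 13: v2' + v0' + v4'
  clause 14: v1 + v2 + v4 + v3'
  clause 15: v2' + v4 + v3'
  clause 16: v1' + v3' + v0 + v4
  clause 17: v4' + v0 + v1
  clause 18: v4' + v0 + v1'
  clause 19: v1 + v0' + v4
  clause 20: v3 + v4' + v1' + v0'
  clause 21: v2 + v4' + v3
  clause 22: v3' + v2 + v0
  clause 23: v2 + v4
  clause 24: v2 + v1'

True

Suppose v1 = 0.
Try v2 = 0.
From the singleton clause (v3'), v3 = 0.
From the singleton clause (v0), v0 = 1.
Now (v0') is unsatisfied and unit — conflict.
So v2 must be the other value — set v2 = 1.
From the singleton clause (v0), v0 = 1.
From the singleton clause (v4), v4 = 1.
Now (v4') is unsatisfied and unit — conflict.
Both values of v2 lead to a conflict.
So every satisfying assignment has v1 = True.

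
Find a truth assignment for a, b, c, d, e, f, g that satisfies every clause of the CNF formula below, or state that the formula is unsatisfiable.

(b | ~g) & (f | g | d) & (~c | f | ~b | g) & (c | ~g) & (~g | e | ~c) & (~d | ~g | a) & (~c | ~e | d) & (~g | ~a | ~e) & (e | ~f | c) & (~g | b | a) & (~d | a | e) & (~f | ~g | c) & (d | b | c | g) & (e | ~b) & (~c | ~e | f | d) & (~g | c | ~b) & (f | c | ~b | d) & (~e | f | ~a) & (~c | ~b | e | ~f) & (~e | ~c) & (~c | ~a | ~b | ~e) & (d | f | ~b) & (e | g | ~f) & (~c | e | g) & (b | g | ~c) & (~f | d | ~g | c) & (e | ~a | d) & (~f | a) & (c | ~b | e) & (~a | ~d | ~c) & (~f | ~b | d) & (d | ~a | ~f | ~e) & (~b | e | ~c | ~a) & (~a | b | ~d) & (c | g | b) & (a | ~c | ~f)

Branch on b: set b = 1.
(e) alone gives e = 1.
(~c) alone gives c = 0.
(~g) alone gives g = 0.
Branch on f: set f = 0.
(d) alone gives d = 1.
(~a) alone gives a = 0.
Every clause now holds.

a ↦ 0, b ↦ 1, c ↦ 0, d ↦ 1, e ↦ 1, f ↦ 0, g ↦ 0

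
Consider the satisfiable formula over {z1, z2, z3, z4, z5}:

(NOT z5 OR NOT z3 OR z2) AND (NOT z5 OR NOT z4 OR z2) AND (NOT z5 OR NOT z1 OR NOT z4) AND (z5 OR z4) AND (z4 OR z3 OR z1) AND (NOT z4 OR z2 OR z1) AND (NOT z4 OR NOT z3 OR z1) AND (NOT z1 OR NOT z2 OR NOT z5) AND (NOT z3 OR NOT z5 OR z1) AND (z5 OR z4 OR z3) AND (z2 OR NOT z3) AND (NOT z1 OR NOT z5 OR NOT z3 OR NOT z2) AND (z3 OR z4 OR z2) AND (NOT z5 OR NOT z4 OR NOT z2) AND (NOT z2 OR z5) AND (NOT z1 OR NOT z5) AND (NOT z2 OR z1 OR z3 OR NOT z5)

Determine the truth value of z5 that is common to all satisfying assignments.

False

Suppose z5 = true.
(NOT z1) alone gives z1 = false.
(NOT z3) alone gives z3 = false.
(z4) alone gives z4 = true.
(z2) alone gives z2 = true.
Now (NOT z2) is unsatisfied and unit — conflict.
So every satisfying assignment has z5 = False.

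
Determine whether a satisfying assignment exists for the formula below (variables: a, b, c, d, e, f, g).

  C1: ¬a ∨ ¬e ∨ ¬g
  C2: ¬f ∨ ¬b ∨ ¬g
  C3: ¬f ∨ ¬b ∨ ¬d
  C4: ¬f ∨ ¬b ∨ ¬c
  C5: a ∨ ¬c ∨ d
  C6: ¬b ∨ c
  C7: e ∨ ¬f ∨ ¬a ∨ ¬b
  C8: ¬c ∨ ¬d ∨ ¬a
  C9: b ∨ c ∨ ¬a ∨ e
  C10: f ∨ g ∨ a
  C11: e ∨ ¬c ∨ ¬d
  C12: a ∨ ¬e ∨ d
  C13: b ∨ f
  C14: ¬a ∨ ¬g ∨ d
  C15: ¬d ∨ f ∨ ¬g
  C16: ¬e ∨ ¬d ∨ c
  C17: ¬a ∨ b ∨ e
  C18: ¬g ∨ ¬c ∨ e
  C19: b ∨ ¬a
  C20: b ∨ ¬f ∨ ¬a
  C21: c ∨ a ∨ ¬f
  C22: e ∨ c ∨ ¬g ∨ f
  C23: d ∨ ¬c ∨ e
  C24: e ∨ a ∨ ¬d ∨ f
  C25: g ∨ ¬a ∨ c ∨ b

Satisfiable

Suppose b = False.
Unit clause (f) forces f = True.
Unit clause (¬a) forces a = False.
Unit clause (c) forces c = True.
Unit clause (d) forces d = True.
Unit clause (e) forces e = True.
Every clause is now satisfied; g is unconstrained.
A satisfying assignment: a: False, b: False, c: True, d: True, e: True, f: True, g: False.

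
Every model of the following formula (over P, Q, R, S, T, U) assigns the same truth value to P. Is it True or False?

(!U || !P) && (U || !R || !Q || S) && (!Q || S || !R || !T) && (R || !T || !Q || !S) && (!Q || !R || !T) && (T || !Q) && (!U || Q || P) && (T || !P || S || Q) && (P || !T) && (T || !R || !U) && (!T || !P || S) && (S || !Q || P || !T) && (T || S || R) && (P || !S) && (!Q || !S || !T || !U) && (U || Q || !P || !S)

Suppose P = true.
The clause (!U) is unit, so U = false.
Try T = true.
The clause (S) is unit, so S = true.
The clause (Q) is unit, so Q = true.
The clause (R) is unit, so R = true.
But (!R) is also a unit clause — contradiction.
Backtrack on T: now try T = false.
The clause (!Q) is unit, so Q = false.
The clause (S) is unit, so S = true.
But (!S) is also a unit clause — contradiction.
Either choice for T ends in contradiction.
So every satisfying assignment has P = False.

False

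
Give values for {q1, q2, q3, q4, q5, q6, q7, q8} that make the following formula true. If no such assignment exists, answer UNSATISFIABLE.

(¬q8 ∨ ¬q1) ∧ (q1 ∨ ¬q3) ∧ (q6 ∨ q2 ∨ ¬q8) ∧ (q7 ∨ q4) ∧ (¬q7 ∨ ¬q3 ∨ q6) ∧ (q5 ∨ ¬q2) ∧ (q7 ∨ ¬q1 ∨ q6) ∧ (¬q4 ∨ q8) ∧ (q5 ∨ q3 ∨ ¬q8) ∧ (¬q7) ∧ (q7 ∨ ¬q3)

From the singleton clause (¬q7), q7 = False.
From the singleton clause (q4), q4 = True.
From the singleton clause (q8), q8 = True.
From the singleton clause (¬q1), q1 = False.
From the singleton clause (¬q3), q3 = False.
From the singleton clause (q5), q5 = True.
Branch on q6: set q6 = True.
No clause remains; q2 is free.

q1=False, q2=True, q3=False, q4=True, q5=True, q6=True, q7=False, q8=True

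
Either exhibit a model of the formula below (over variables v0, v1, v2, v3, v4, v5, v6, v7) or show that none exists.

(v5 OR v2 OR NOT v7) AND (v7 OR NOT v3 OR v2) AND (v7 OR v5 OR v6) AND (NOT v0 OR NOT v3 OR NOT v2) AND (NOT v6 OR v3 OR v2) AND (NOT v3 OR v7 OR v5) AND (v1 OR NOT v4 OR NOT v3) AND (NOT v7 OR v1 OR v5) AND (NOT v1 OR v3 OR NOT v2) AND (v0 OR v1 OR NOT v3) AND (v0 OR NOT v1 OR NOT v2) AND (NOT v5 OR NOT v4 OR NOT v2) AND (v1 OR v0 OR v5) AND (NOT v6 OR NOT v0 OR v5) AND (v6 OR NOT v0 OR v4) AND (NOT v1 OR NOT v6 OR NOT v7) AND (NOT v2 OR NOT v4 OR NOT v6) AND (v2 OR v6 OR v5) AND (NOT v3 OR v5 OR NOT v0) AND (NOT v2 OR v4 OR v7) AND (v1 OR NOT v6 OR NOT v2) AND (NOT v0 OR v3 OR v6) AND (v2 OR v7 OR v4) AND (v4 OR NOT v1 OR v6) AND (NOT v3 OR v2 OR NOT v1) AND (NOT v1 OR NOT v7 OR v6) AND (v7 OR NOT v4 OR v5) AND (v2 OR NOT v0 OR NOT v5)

v0: false; v1: false; v2: false; v3: false; v4: true; v5: true; v6: false; v7: true

Branch on v5: set v5 = true.
Branch on v4: set v4 = true.
Unit clause (NOT v2) forces v2 = false.
Unit clause (NOT v0) forces v0 = false.
Branch on v7: set v7 = true.
Branch on v6: set v6 = false.
Unit clause (NOT v1) forces v1 = false.
Unit clause (NOT v3) forces v3 = false.
All clauses are satisfied.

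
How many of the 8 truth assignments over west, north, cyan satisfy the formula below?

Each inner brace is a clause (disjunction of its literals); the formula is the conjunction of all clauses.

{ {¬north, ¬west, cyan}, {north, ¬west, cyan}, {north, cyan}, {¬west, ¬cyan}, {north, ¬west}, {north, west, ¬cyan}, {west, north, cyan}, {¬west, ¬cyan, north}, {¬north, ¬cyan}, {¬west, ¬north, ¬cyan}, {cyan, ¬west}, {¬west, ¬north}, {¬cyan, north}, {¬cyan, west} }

1

There are 2^3 = 8 truth assignments over (west, north, cyan).
Split on north. With north = True, the clauses containing north are satisfied and ¬north drops from the rest; 1 of the 2^2 = 4 assignments to the other variables satisfy what remains.
With north = False, by the same count on the reduced clause set, 0 assignments work.
Total: 1 + 0 = 1.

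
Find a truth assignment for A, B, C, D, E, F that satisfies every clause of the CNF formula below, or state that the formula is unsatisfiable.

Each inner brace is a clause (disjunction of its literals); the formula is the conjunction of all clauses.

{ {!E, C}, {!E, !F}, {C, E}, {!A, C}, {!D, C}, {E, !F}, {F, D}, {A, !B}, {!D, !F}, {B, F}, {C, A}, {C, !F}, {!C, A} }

Try E = true.
(C) alone gives C = true.
(!F) alone gives F = false.
(D) alone gives D = true.
(B) alone gives B = true.
(A) alone gives A = true.
This assignment satisfies each clause.

A ↦ true; B ↦ true; C ↦ true; D ↦ true; E ↦ true; F ↦ false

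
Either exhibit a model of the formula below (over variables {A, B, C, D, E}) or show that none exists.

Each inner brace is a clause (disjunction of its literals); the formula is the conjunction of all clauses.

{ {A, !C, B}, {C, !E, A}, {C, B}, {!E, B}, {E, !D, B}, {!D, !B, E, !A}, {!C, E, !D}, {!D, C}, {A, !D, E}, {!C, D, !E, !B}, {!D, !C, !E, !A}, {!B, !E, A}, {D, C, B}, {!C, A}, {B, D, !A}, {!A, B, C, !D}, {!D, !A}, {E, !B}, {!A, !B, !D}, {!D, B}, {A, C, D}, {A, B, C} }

A=true,  B=true,  C=false,  D=false,  E=true

Case C = false:
The clause (B) is unit, so B = true.
The clause (!D) is unit, so D = false.
The clause (E) is unit, so E = true.
The clause (A) is unit, so A = true.
This assignment satisfies each clause.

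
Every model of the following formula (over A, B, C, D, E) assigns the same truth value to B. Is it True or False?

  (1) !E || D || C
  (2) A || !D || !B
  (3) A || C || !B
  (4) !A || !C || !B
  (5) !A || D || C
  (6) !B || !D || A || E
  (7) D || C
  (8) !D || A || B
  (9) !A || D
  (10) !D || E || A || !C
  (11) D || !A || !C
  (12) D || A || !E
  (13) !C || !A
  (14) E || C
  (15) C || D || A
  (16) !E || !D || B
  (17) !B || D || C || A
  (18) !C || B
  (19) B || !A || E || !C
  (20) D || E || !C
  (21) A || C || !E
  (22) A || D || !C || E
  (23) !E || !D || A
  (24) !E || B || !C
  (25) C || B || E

Suppose B = false.
The clause (!C) is unit, so C = false.
The clause (D) is unit, so D = true.
The clause (A) is unit, so A = true.
The clause (E) is unit, so E = true.
Now (!E) is unsatisfied and unit — conflict.
So every satisfying assignment has B = True.

True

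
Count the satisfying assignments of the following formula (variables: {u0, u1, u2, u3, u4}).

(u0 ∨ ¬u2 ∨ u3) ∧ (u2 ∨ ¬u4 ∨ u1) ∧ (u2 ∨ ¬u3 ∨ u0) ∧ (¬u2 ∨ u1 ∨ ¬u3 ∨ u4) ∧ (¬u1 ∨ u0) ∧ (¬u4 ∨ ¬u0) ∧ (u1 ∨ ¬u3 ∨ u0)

8

There are 2^5 = 32 truth assignments over (u0, u1, u2, u3, u4).
Split on u2. With u2 = True, the clauses containing u2 are satisfied and ¬u2 drops from the rest; 3 of the 2^4 = 16 assignments to the other variables satisfy what remains.
With u2 = False, by the same count on the reduced clause set, 5 assignments work.
(One model: u0=F, u1=F, u2=F, u3=F, u4=F.)
Total: 3 + 5 = 8.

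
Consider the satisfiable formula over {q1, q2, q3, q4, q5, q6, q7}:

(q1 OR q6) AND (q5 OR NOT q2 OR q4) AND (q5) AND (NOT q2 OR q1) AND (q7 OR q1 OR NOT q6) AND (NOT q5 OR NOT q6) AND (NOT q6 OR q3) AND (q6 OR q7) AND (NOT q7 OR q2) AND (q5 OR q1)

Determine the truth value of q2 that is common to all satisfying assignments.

True

Suppose q2 = false.
From the singleton clause (q5), q5 = true.
From the singleton clause (NOT q6), q6 = false.
From the singleton clause (q1), q1 = true.
From the singleton clause (q7), q7 = true.
That conflicts with the unit clause (NOT q7).
So every satisfying assignment has q2 = True.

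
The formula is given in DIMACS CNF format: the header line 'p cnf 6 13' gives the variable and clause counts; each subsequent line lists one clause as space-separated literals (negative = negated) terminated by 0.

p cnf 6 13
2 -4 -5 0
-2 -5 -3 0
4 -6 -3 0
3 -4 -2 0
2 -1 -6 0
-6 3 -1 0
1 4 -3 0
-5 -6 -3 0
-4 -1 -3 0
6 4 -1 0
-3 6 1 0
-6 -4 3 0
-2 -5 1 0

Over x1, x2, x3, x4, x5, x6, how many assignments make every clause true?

10

There are 2^6 = 64 truth assignments over (x1, x2, x3, x4, x5, x6).
Split on x6. With x6 = True, the clauses containing x6 are satisfied and ¬x6 drops from the rest; 5 of the 2^5 = 32 assignments to the other variables satisfy what remains.
With x6 = False, by the same count on the reduced clause set, 5 assignments work.
Total: 5 + 5 = 10.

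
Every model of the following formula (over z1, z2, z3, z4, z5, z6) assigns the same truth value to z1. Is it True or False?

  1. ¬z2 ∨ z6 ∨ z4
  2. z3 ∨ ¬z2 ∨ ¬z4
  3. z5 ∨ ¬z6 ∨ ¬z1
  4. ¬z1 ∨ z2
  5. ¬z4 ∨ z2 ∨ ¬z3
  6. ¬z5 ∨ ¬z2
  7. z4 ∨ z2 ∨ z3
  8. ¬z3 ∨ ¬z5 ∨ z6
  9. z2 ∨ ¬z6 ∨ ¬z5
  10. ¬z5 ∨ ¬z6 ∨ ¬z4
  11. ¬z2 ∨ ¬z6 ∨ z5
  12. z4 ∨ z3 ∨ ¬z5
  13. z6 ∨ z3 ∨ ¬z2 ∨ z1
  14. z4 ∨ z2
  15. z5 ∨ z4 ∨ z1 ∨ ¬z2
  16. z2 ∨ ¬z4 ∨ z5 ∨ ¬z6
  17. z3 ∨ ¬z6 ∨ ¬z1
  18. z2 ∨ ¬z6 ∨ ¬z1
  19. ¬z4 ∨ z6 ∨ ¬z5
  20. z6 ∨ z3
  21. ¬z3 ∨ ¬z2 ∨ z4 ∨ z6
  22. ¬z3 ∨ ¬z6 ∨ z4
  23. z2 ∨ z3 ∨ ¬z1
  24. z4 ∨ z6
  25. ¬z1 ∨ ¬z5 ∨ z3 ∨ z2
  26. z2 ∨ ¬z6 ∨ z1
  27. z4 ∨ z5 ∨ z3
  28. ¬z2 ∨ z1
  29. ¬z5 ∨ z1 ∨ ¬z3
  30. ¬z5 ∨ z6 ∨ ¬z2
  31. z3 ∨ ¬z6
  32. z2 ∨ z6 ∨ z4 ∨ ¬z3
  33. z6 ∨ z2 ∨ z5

True

Suppose z1 = False.
From the singleton clause (¬z2), z2 = False.
From the singleton clause (z4), z4 = True.
From the singleton clause (¬z3), z3 = False.
From the singleton clause (z6), z6 = True.
Now (¬z6) is unsatisfied and unit — conflict.
So every satisfying assignment has z1 = True.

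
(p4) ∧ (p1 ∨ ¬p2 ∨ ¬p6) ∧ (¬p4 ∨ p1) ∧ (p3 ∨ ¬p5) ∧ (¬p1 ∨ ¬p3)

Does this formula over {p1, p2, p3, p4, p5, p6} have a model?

(p4) alone gives p4 = True.
(p1) alone gives p1 = True.
(¬p3) alone gives p3 = False.
(¬p5) alone gives p5 = False.
No clause remains; p2, p6 are free.
A satisfying assignment: p1 ↦ True,  p2 ↦ True,  p3 ↦ False,  p4 ↦ True,  p5 ↦ False,  p6 ↦ True.

Satisfiable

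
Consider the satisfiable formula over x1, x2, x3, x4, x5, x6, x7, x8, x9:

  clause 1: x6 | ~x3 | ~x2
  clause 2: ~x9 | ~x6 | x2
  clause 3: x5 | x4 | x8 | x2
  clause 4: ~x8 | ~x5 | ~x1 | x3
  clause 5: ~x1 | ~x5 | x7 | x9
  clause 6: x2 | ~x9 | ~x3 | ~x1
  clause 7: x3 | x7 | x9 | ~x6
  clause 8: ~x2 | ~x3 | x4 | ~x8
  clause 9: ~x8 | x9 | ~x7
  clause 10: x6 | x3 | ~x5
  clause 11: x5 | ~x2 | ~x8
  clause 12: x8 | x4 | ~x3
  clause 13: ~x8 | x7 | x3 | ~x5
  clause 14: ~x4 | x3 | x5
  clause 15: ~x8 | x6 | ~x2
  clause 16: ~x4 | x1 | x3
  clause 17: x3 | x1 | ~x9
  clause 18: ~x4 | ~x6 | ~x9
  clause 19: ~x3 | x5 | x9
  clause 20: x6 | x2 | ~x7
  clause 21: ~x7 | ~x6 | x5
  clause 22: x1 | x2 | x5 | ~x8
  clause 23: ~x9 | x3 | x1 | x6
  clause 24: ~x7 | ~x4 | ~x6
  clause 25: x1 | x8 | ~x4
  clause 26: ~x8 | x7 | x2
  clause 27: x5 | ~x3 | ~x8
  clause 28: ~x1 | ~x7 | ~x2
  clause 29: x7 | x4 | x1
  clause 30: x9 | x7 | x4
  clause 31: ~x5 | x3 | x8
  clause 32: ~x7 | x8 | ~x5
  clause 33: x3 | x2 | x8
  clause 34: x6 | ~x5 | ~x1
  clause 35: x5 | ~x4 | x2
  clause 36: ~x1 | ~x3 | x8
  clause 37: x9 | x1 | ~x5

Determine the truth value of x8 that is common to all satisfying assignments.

Suppose x8 = 1.
Case x9 = 1:
Case x6 = 0:
(~x2) alone gives x2 = 0.
(~x7) alone gives x7 = 0.
That conflicts with the unit clause (x7).
Backtrack on x6: now try x6 = 1.
(x2) alone gives x2 = 1.
(x5) alone gives x5 = 1.
(~x4) alone gives x4 = 0.
(~x3) alone gives x3 = 0.
(~x1) alone gives x1 = 0.
That conflicts with the unit clause (x1).
Either choice for x6 ends in contradiction.
Backtrack on x9: now try x9 = 0.
(~x7) alone gives x7 = 0.
(x2) alone gives x2 = 1.
(x5) alone gives x5 = 1.
(~x1) alone gives x1 = 0.
That conflicts with the unit clause (x1).
Either choice for x9 ends in contradiction.
So every satisfying assignment has x8 = False.

False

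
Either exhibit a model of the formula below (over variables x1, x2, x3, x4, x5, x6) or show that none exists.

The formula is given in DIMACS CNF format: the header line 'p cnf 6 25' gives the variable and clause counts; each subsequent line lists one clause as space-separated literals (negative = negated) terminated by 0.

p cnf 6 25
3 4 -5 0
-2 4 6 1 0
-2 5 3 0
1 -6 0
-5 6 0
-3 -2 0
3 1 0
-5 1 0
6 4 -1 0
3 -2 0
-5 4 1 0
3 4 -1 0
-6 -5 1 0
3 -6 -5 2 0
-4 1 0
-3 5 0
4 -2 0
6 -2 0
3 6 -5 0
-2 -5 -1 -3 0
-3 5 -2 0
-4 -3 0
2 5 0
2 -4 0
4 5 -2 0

Branch on x1: set x1 = True.
Branch on x5: set x5 = True.
(x6) alone gives x6 = True.
Branch on x3: set x3 = True.
(¬x2) alone gives x2 = False.
(¬x4) alone gives x4 = False.
Every clause now holds.

x1: True; x2: False; x3: True; x4: False; x5: True; x6: True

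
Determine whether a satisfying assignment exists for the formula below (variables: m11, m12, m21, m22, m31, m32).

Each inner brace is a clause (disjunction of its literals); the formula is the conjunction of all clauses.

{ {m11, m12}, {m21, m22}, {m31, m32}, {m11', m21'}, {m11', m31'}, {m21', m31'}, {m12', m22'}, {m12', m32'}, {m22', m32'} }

Case m11 = 1:
Unit clause (m21') forces m21 = 0.
Unit clause (m22) forces m22 = 1.
Unit clause (m31') forces m31 = 0.
Unit clause (m32) forces m32 = 1.
But (m32') is also a unit clause — contradiction.
That branch fails; take m11 = 0 instead.
Unit clause (m12) forces m12 = 1.
Unit clause (m22') forces m22 = 0.
Unit clause (m21) forces m21 = 1.
Unit clause (m31') forces m31 = 0.
Unit clause (m32) forces m32 = 1.
But (m32') is also a unit clause — contradiction.
Both values of m11 lead to a conflict.
No assignment satisfies every clause.

No, unsatisfiable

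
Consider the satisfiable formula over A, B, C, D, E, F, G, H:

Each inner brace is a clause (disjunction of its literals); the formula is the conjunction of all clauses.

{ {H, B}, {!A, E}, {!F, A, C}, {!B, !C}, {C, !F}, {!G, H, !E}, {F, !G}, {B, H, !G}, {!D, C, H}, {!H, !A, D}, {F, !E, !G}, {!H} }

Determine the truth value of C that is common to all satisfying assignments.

False

Suppose C = true.
The clause (!B) is unit, so B = false.
The clause (H) is unit, so H = true.
That conflicts with the unit clause (!H).
So every satisfying assignment has C = False.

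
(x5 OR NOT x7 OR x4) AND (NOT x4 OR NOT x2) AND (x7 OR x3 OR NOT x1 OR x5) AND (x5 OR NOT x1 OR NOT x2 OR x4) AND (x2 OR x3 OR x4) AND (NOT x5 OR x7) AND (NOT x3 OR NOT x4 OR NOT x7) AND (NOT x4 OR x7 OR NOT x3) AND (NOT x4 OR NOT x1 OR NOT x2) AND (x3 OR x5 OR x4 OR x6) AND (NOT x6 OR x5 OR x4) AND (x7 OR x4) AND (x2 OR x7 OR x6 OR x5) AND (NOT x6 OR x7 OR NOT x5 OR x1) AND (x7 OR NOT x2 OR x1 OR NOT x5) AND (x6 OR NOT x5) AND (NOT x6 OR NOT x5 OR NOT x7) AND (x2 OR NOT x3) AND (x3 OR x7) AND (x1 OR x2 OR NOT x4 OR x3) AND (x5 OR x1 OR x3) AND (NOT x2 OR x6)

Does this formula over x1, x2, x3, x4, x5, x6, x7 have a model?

Suppose x4 = true.
Unit clause (NOT x2) forces x2 = false.
Unit clause (NOT x3) forces x3 = false.
Unit clause (x7) forces x7 = true.
Unit clause (x1) forces x1 = true.
Suppose x6 = true.
Unit clause (NOT x5) forces x5 = false.
Every clause now holds.
A satisfying assignment: x1 ↦ true, x2 ↦ false, x3 ↦ false, x4 ↦ true, x5 ↦ false, x6 ↦ true, x7 ↦ true.

Yes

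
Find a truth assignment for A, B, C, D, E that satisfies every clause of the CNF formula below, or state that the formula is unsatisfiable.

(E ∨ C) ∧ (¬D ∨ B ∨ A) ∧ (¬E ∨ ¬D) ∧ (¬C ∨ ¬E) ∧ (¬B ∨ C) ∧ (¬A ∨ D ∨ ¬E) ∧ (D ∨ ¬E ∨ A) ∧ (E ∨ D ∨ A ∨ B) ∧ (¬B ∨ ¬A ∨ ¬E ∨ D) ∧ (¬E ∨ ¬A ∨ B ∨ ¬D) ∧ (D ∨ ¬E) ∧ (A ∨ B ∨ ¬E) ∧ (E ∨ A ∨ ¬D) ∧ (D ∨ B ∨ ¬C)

A=False; B=True; C=True; D=False; E=False

Case E = False:
(C) alone gives C = True.
Case A = False:
(¬D) alone gives D = False.
(B) alone gives B = True.
This assignment satisfies each clause.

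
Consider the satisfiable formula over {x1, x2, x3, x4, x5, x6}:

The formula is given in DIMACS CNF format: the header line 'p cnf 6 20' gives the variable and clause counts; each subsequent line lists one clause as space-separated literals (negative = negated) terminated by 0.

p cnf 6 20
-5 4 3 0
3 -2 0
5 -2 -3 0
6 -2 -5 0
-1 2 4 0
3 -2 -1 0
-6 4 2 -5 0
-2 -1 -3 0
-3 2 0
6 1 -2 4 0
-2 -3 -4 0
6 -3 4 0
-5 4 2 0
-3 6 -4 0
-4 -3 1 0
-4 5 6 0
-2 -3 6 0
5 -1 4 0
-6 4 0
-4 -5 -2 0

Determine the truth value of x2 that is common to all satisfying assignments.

Suppose x2 = True.
(x3) alone gives x3 = True.
(x5) alone gives x5 = True.
(x6) alone gives x6 = True.
(¬x1) alone gives x1 = False.
(¬x4) alone gives x4 = False.
Now (x4) is unsatisfied and unit — conflict.
So every satisfying assignment has x2 = False.

False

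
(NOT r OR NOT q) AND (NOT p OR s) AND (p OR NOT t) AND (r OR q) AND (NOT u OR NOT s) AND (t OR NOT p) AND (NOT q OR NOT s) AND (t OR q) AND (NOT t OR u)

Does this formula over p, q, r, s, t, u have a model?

Branch on r: set r = false.
The clause (q) is unit, so q = true.
The clause (NOT s) is unit, so s = false.
The clause (NOT p) is unit, so p = false.
The clause (NOT t) is unit, so t = false.
All clauses hold; u can take either value.
A satisfying assignment: p=false, q=true, r=false, s=false, t=false, u=false.

Yes, satisfiable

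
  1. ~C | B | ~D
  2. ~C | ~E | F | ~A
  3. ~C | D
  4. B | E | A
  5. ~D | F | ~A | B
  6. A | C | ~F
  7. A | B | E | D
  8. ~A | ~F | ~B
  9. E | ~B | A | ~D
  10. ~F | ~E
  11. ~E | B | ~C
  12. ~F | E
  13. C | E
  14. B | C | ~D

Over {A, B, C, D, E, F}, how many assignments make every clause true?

There are 2^6 = 64 truth assignments over (A, B, C, D, E, F).
Split on A. With A = 1, the clauses containing A are satisfied and ~A drops from the rest; 4 of the 2^5 = 32 assignments to the other variables satisfy what remains.
With A = 0, by the same count on the reduced clause set, 4 assignments work.
(One model: A=F, B=F, C=F, D=F, E=T, F=F.)
Total: 4 + 4 = 8.

8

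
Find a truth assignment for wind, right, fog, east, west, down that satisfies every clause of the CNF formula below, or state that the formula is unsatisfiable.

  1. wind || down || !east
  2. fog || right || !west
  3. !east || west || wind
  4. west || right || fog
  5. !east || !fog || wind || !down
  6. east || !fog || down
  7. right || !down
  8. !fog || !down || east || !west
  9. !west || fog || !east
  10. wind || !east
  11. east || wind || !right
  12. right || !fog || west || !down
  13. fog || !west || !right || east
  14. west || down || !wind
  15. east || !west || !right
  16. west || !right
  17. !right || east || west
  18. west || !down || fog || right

Suppose right = true.
Unit clause (west) forces west = true.
Unit clause (east) forces east = true.
Unit clause (fog) forces fog = true.
Unit clause (wind) forces wind = true.
All clauses hold; down can take either value.

wind ↦ true,  right ↦ true,  fog ↦ true,  east ↦ true,  west ↦ true,  down ↦ false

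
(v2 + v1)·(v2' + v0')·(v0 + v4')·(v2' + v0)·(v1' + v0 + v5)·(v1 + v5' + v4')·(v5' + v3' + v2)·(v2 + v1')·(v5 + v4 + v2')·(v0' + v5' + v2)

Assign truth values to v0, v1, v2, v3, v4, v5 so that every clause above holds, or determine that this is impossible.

UNSATISFIABLE

Branch on v2: set v2 = 1.
From the singleton clause (v0'), v0 = 0.
But (v0) is also a unit clause — contradiction.
That branch fails; take v2 = 0 instead.
From the singleton clause (v1), v1 = 1.
But (v1') is also a unit clause — contradiction.
Neither v2 = 1 nor v2 = 0 works.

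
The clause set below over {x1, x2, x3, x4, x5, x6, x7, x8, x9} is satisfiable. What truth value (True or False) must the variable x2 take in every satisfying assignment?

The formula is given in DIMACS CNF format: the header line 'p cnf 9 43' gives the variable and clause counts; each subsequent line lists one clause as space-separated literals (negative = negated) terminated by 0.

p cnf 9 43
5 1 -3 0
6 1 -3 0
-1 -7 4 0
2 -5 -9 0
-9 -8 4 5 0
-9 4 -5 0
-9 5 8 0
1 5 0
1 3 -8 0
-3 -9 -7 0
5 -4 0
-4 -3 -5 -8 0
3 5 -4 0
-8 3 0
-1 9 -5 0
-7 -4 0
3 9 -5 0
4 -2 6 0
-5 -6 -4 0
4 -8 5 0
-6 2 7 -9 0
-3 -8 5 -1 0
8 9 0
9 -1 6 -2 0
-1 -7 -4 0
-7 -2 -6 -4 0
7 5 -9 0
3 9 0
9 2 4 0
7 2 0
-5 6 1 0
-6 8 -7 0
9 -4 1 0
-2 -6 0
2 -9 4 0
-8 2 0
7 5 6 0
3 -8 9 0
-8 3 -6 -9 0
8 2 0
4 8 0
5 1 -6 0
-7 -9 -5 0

True

Suppose x2 = False.
From the singleton clause (x7), x7 = True.
From the singleton clause (¬x4), x4 = False.
From the singleton clause (¬x1), x1 = False.
From the singleton clause (x5), x5 = True.
From the singleton clause (¬x9), x9 = False.
But (x9) is also a unit clause — contradiction.
So every satisfying assignment has x2 = True.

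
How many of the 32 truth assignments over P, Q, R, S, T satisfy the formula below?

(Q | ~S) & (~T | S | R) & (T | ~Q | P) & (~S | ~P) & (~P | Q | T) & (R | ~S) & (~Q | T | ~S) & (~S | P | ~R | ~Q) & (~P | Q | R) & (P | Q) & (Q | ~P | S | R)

There are 2^5 = 32 truth assignments over (P, Q, R, S, T).
Split on P. With P = 1, the clauses containing P are satisfied and ~P drops from the rest; 4 of the 2^4 = 16 assignments to the other variables satisfy what remains.
With P = 0, by the same count on the reduced clause set, 1 assignment works.
(One model: P=F, Q=T, R=T, S=F, T=T.)
Total: 4 + 1 = 5.

5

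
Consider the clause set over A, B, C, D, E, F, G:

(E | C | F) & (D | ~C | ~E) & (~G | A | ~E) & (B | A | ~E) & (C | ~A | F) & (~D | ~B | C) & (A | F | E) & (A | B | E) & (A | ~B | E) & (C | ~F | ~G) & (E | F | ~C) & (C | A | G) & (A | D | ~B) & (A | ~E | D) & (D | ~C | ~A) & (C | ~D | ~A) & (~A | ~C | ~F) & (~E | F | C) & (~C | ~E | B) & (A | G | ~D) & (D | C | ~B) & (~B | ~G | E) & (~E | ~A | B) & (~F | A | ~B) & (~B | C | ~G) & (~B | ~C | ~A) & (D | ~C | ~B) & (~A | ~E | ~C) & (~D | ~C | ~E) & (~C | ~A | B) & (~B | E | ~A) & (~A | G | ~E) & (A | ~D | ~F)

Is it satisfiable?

Branch on E: set E = 0.
Branch on C: set C = 0.
The clause (F) is unit, so F = 1.
The clause (~G) is unit, so G = 0.
The clause (A) is unit, so A = 1.
The clause (~D) is unit, so D = 0.
The clause (~B) is unit, so B = 0.
All clauses are satisfied.
A satisfying assignment: A=1,  B=0,  C=0,  D=0,  E=0,  F=1,  G=0.

Yes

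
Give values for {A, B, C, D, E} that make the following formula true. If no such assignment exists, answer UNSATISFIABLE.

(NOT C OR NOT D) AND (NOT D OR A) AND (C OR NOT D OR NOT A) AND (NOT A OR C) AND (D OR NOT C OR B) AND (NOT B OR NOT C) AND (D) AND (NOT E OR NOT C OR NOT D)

UNSATISFIABLE

The clause (D) is unit, so D = true.
The clause (NOT C) is unit, so C = false.
The clause (A) is unit, so A = true.
Now (NOT A) is unsatisfied and unit — conflict.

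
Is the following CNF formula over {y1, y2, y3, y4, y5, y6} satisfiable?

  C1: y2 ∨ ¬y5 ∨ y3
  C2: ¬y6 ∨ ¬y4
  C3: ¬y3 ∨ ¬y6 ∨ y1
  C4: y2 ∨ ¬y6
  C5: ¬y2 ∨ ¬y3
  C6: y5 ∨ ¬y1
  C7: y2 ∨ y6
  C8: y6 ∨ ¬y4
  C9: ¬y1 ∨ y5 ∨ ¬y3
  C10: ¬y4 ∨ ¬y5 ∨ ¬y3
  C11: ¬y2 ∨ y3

Unsatisfiable

Suppose y6 = False.
(y2) alone gives y2 = True.
(¬y3) alone gives y3 = False.
That conflicts with the unit clause (y3).
That branch fails; take y6 = True instead.
(¬y4) alone gives y4 = False.
(y2) alone gives y2 = True.
(¬y3) alone gives y3 = False.
That conflicts with the unit clause (y3).
Either choice for y6 ends in contradiction.
No assignment satisfies every clause.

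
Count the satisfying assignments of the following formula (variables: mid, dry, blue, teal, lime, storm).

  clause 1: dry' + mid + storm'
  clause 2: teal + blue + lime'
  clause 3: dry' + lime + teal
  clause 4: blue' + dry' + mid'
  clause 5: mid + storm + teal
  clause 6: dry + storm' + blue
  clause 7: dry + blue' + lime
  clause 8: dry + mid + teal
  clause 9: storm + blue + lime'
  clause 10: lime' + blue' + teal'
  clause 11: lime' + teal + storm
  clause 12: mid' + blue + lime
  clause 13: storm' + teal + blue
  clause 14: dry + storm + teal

There are 2^6 = 64 truth assignments over (mid, dry, blue, teal, lime, storm).
Split on lime. With lime = 1, the clauses containing lime are satisfied and lime' drops from the rest; 2 of the 2^5 = 32 assignments to the other variables satisfy what remains.
With lime = 0, by the same count on the reduced clause set, 3 assignments work.
(One model: mid=F, dry=F, blue=F, teal=T, lime=F, storm=F.)
Total: 2 + 3 = 5.

5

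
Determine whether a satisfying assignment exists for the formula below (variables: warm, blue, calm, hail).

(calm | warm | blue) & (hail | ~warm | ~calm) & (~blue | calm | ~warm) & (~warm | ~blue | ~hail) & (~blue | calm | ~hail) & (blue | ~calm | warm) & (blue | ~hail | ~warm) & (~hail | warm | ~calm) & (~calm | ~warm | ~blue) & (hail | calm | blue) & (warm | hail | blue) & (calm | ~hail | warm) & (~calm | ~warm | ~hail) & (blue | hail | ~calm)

Suppose calm = 0.
Suppose warm = 0.
The clause (blue) is unit, so blue = 1.
The clause (~hail) is unit, so hail = 0.
Every clause now holds.
A satisfying assignment: warm: 0; blue: 1; calm: 0; hail: 0.

Satisfiable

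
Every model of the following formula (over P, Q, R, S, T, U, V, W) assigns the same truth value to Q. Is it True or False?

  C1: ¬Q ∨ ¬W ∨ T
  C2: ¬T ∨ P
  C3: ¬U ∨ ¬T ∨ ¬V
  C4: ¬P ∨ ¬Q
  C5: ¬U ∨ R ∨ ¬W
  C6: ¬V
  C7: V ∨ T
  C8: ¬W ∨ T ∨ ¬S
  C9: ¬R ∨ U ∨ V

Suppose Q = True.
From the singleton clause (¬P), P = False.
From the singleton clause (¬T), T = False.
From the singleton clause (¬W), W = False.
From the singleton clause (¬V), V = False.
Now (V) is unsatisfied and unit — conflict.
So every satisfying assignment has Q = False.

False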